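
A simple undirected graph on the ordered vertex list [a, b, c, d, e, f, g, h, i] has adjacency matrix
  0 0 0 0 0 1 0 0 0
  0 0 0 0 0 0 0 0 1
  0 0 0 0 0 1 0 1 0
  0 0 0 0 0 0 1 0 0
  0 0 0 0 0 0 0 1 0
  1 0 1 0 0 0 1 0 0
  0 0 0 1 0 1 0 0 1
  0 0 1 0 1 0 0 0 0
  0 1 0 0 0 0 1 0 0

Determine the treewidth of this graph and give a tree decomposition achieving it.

Treewidth 1.
Bags: B1 = {c, f}  B2 = {c, h}  B3 = {f, g}  B4 = {g, i}  B5 = {d, g}  B6 = {e, h}  B7 = {b, i}  B8 = {a, f}
Tree: B1–B2, B1–B3, B3–B4, B3–B5, B2–B6, B4–B7, B1–B8

Each bag holds 2 vertices, so the decomposition has width 1, which upper-bounds the treewidth. Any graph with an edge has treewidth ≥ 1, and G has the edge f–c. The upper and lower bounds meet at 1, so that is the treewidth.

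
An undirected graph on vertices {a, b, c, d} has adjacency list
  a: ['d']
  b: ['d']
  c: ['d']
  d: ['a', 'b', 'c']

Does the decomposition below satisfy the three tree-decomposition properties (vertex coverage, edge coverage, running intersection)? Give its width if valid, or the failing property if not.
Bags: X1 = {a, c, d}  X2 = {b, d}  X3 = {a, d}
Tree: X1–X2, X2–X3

No — bags containing vertex a are not connected in the tree.

A tree decomposition must satisfy three properties: every vertex lies in some bag; for every edge, both endpoints lie together in some bag; and for every vertex, the bags containing it form a connected subtree. Here bags containing vertex a are not connected in the tree, so the decomposition is invalid.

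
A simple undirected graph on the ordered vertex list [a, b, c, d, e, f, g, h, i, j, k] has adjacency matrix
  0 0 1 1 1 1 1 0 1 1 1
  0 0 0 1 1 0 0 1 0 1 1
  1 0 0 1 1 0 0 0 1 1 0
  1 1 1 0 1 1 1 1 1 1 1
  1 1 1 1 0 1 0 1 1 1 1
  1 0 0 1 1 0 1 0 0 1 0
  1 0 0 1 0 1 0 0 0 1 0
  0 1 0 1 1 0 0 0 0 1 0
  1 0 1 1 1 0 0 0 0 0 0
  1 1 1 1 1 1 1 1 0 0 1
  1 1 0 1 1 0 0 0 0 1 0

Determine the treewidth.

A width-4 tree decomposition is:
Bags: B1 = {a, d, e, j, k}  B2 = {b, d, e, j, k}  B3 = {a, d, e, f, j}  B4 = {b, d, e, h, j}  B5 = {a, c, d, e, j}  B6 = {a, d, f, g, j}  B7 = {a, c, d, e, i}
Tree: B1–B2, B1–B3, B2–B4, B3–B5, B3–B6, B5–B7
Each bag holds 5 vertices, so the decomposition has width 4, which upper-bounds the treewidth. On the other hand G contains the 5-clique {a, d, f, g, j}. A clique must lie in a single bag of any decomposition, so no decomposition can have width below 4. Combining the bounds, tw(G) = 4.

4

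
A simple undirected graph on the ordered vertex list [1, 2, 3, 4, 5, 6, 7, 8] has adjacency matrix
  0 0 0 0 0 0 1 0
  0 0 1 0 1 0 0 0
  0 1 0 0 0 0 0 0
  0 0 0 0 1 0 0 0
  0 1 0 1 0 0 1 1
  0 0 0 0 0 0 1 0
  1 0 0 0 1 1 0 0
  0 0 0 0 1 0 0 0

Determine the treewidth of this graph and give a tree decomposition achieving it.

Each bag holds 2 vertices, so the decomposition has width 1, which upper-bounds the treewidth. Since G has at least one edge (e.g. 8–5), it is not an edgeless graph, so tw(G) ≥ 1. Therefore the treewidth is 1.

Treewidth 1.
One optimal decomposition is:
Bags: B1 = {5, 8}  B2 = {5, 7}  B3 = {2, 5}  B4 = {1, 7}  B5 = {6, 7}  B6 = {2, 3}  B7 = {4, 5}
Tree: B1–B2, B1–B3, B2–B4, B2–B5, B3–B6, B2–B7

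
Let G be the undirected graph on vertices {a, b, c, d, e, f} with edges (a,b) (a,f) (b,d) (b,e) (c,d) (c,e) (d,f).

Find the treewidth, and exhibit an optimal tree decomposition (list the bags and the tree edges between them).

The largest bag has 3 vertices, giving width 2; this decomposition certifies tw(G) ≤ 2. For the lower bound, G contains the cycle f–a–b–d–f, so G is not a forest; only forests have treewidth ≤ 1, hence tw(G) ≥ 2. The upper and lower bounds meet at 2, so that is the treewidth.

Treewidth 2.
One optimal decomposition is:
Bags: B1 = {a, d, f}  B2 = {a, b, d}  B3 = {b, c, d}  B4 = {b, c, e}
Tree: B1–B2, B2–B3, B3–B4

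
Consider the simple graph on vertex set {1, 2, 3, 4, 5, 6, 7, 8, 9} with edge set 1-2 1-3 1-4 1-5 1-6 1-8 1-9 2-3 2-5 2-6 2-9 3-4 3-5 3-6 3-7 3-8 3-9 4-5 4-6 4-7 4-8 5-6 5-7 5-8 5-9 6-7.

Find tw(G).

A width-4 tree decomposition is:
Bags: B1 = {1, 3, 4, 5, 8}  B2 = {1, 3, 4, 5, 6}  B3 = {1, 2, 3, 5, 6}  B4 = {3, 4, 5, 6, 7}  B5 = {1, 2, 3, 5, 9}
Tree: B1–B2, B2–B3, B2–B4, B3–B5
Every bag has size at most 5, so the width is 5 − 1 = 4 and tw(G) ≤ 4. On the other hand G contains the 5-clique {1, 3, 4, 5, 8}. A clique must lie in a single bag of any decomposition, so no decomposition can have width below 4. Hence tw(G) = 4 exactly.

4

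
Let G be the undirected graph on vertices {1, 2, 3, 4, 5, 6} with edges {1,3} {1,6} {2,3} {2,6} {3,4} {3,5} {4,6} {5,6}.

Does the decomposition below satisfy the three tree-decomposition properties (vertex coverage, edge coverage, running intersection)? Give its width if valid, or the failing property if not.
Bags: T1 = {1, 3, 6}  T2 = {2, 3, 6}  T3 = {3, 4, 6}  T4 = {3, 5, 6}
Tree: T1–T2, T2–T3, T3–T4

Checking the three conditions: (i) the bags cover all of {1, 2, 3, 4, 5, 6}; (ii) for each edge, some bag contains both endpoints; (iii) the bags containing any fixed vertex form a subtree. All hold, so the decomposition is valid with width 3 − 1 = 2.

Yes; width 2.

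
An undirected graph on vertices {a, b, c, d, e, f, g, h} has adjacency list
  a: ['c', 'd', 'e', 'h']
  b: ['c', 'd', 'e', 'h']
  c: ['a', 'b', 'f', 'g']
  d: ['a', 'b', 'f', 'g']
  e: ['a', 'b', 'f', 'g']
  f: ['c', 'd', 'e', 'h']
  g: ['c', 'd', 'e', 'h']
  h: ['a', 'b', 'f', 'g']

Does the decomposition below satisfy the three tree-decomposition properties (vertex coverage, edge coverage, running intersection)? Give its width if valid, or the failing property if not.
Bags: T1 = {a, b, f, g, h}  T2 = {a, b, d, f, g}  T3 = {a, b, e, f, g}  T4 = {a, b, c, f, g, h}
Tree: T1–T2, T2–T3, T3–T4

No — bags containing vertex h are not connected in the tree.

A tree decomposition must satisfy three properties: every vertex lies in some bag; for every edge, both endpoints lie together in some bag; and for every vertex, the bags containing it form a connected subtree. Here bags containing vertex h are not connected in the tree, so the decomposition is invalid.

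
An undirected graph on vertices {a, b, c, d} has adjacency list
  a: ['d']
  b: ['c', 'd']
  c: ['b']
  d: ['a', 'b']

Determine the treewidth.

1

A width-1 tree decomposition is:
Bags: B1 = {a, d}  B2 = {b, d}  B3 = {b, c}
Tree: B1–B2, B2–B3
Each bag holds 2 vertices, so the decomposition has width 1, which upper-bounds the treewidth. Any graph with an edge has treewidth ≥ 1, and G has the edge a–d. The upper and lower bounds meet at 1, so that is the treewidth.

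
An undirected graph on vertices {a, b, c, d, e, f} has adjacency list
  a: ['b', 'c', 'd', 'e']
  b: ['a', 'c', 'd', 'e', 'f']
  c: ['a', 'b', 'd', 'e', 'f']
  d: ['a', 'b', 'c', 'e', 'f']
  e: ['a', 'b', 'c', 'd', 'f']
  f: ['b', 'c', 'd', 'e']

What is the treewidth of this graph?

A width-4 tree decomposition is:
Bags: B1 = {b, c, d, e, f}  B2 = {a, b, c, d, e}
Tree: B1–B2
The largest bag has 5 vertices, giving width 4; this decomposition certifies tw(G) ≤ 4. For the lower bound, the 5 vertices {b, c, d, e, f} are pairwise adjacent, and any tree decomposition puts a clique entirely inside one bag — forcing width ≥ 4. Therefore the treewidth is 4.

4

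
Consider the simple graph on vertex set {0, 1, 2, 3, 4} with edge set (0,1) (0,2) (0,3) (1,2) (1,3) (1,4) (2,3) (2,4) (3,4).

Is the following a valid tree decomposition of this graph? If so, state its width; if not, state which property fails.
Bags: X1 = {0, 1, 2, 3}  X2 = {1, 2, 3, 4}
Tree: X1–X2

Yes; width 3.

Vertex coverage: the bags together contain {0, 1, 2, 3, 4}, the full vertex set. Edge coverage: each edge of G has both endpoints in at least one bag. Running intersection: for every vertex, the bags containing it form a connected subtree. All three properties hold, so this is a valid tree decomposition of width max|bag| − 1 = 3, and hence tw(G) ≤ 3.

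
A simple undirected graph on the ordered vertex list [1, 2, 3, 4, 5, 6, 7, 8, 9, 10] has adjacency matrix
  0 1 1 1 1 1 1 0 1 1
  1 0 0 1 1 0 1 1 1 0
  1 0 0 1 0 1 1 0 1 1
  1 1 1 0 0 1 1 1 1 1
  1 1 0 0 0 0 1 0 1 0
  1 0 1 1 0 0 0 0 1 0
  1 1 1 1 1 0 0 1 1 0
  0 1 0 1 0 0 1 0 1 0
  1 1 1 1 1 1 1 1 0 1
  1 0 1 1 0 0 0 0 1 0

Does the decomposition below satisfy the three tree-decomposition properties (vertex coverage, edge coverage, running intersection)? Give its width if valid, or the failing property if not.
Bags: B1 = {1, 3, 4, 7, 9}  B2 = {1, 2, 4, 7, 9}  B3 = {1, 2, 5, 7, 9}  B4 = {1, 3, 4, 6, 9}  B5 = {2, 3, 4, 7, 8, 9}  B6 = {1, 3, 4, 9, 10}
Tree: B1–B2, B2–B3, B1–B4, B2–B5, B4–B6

No — bags containing vertex 3 are not connected in the tree.

A tree decomposition must satisfy three properties: every vertex lies in some bag; for every edge, both endpoints lie together in some bag; and for every vertex, the bags containing it form a connected subtree. Here bags containing vertex 3 are not connected in the tree, so the decomposition is invalid.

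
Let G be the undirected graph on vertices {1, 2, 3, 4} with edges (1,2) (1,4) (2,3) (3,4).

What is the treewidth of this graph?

2

A width-2 tree decomposition is:
Bags: B1 = {1, 3, 4}  B2 = {1, 2, 3}
Tree: B1–B2
The largest bag has 3 vertices, giving width 2; this decomposition certifies tw(G) ≤ 2. Since 1–4–3–2–1 is a cycle in G, G is not acyclic. Forests are exactly the graphs of treewidth ≤ 1, so tw(G) ≥ 2. Therefore the treewidth is 2.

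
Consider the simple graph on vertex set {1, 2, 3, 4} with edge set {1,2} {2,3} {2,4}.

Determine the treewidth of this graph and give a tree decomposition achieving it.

Treewidth 1.
Bags: B1 = {2, 3}  B2 = {1, 2}  B3 = {2, 4}
Tree: B1–B2, B1–B3

Every bag has size at most 2, so the width is 2 − 1 = 1 and tw(G) ≤ 1. G has an edge, so its treewidth is at least 1. The upper and lower bounds meet at 1, so that is the treewidth.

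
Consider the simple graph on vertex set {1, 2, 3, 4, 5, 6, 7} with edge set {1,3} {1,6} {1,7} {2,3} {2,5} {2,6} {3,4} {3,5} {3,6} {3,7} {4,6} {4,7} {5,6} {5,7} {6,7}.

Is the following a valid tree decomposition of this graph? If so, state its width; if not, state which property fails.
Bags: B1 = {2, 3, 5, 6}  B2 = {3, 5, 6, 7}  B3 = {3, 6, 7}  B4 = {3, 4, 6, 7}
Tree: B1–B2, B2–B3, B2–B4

A tree decomposition must satisfy three properties: every vertex lies in some bag; for every edge, both endpoints lie together in some bag; and for every vertex, the bags containing it form a connected subtree. Here vertex 1 appears in no bag, so the decomposition is invalid.

No — vertex 1 appears in no bag.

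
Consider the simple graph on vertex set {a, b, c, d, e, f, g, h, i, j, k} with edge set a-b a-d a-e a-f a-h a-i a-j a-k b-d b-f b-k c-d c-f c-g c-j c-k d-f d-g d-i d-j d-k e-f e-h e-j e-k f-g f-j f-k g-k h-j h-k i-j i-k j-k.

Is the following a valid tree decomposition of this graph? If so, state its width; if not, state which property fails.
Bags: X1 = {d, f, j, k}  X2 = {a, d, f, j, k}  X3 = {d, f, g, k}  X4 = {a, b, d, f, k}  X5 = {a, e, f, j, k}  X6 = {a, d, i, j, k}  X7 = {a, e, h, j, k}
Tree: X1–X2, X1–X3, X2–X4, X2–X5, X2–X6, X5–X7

A tree decomposition must satisfy three properties: every vertex lies in some bag; for every edge, both endpoints lie together in some bag; and for every vertex, the bags containing it form a connected subtree. Here vertex c appears in no bag, so the decomposition is invalid.

No — vertex c appears in no bag.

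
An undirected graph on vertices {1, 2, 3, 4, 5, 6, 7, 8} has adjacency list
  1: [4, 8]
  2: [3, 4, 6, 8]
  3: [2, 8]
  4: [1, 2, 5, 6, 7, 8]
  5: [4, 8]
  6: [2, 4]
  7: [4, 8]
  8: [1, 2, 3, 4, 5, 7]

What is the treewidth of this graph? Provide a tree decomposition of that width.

Treewidth 2.
One optimal decomposition is:
Bags: B1 = {2, 3, 8}  B2 = {2, 4, 8}  B3 = {2, 4, 6}  B4 = {1, 4, 8}  B5 = {4, 7, 8}  B6 = {4, 5, 8}
Tree: B1–B2, B2–B3, B2–B4, B4–B5, B4–B6

Every bag has size at most 3, so the width is 3 − 1 = 2 and tw(G) ≤ 2. Conversely, {2, 3, 8} is a clique of size 3, and the vertices of any clique must share a bag in every tree decomposition; so some bag has ≥ 3 vertices and tw(G) ≥ 2. Hence tw(G) = 2 exactly.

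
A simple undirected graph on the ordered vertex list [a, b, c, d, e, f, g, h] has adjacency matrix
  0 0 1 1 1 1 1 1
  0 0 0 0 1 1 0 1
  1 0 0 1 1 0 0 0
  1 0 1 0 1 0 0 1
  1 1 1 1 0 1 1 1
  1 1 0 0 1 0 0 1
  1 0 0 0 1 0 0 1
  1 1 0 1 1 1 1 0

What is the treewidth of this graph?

A width-3 tree decomposition is:
Bags: B1 = {a, e, f, h}  B2 = {a, d, e, h}  B3 = {b, e, f, h}  B4 = {a, c, d, e}  B5 = {a, e, g, h}
Tree: B1–B2, B1–B3, B2–B4, B2–B5
Each bag holds 4 vertices, so the decomposition has width 3, which upper-bounds the treewidth. Conversely, {a, d, e, h} is a clique of size 4, and the vertices of any clique must share a bag in every tree decomposition; so some bag has ≥ 4 vertices and tw(G) ≥ 3. Therefore the treewidth is 3.

3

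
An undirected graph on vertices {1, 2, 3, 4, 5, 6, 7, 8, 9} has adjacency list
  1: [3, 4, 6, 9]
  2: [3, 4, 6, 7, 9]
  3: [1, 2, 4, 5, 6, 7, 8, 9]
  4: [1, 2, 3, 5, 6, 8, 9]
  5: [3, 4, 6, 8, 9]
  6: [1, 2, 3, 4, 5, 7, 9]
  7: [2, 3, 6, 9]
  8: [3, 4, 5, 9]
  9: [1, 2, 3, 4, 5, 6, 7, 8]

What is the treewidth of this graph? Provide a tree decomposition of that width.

Treewidth 4.
Bags: B1 = {2, 3, 4, 6, 9}  B2 = {1, 3, 4, 6, 9}  B3 = {3, 4, 5, 6, 9}  B4 = {3, 4, 5, 8, 9}  B5 = {2, 3, 6, 7, 9}
Tree: B1–B2, B2–B3, B3–B4, B1–B5

Every bag has size at most 5, so the width is 5 − 1 = 4 and tw(G) ≤ 4. For the lower bound, the 5 vertices {3, 4, 5, 8, 9} are pairwise adjacent, and any tree decomposition puts a clique entirely inside one bag — forcing width ≥ 4. The upper and lower bounds meet at 4, so that is the treewidth.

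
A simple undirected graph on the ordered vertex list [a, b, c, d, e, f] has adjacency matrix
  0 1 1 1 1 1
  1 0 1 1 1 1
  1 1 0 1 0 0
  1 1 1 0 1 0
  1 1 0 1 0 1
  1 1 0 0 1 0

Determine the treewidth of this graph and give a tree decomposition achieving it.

Every bag has size at most 4, so the width is 4 − 1 = 3 and tw(G) ≤ 3. Conversely, {a, b, d, e} is a clique of size 4, and the vertices of any clique must share a bag in every tree decomposition; so some bag has ≥ 4 vertices and tw(G) ≥ 3. The upper and lower bounds meet at 3, so that is the treewidth.

Treewidth 3.
Bags: B1 = {a, b, d, e}  B2 = {a, b, e, f}  B3 = {a, b, c, d}
Tree: B1–B2, B1–B3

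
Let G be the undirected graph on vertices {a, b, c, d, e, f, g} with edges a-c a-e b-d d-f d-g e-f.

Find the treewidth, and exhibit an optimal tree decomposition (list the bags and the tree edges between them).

Treewidth 1.
Bags: B1 = {a, c}  B2 = {a, e}  B3 = {e, f}  B4 = {d, f}  B5 = {d, g}  B6 = {b, d}
Tree: B1–B2, B2–B3, B3–B4, B4–B5, B4–B6

Every bag has size at most 2, so the width is 2 − 1 = 1 and tw(G) ≤ 1. G has an edge, so its treewidth is at least 1. The upper and lower bounds meet at 1, so that is the treewidth.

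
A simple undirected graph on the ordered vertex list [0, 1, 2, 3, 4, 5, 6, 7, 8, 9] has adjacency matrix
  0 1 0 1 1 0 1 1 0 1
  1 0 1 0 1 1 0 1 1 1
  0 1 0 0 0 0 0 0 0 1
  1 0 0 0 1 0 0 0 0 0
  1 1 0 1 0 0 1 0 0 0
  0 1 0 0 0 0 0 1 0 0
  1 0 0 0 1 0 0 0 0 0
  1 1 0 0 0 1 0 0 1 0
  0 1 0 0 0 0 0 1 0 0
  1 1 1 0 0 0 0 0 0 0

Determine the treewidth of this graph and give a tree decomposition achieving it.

Treewidth 2.
Bags: B1 = {0, 1, 9}  B2 = {0, 1, 4}  B3 = {0, 1, 7}  B4 = {0, 3, 4}  B5 = {1, 5, 7}  B6 = {1, 7, 8}  B7 = {0, 4, 6}  B8 = {1, 2, 9}
Tree: B1–B2, B1–B3, B2–B4, B3–B5, B3–B6, B2–B7, B1–B8

The largest bag has 3 vertices, giving width 2; this decomposition certifies tw(G) ≤ 2. On the other hand G contains the 3-clique {0, 1, 9}. A clique must lie in a single bag of any decomposition, so no decomposition can have width below 2. Hence tw(G) = 2 exactly.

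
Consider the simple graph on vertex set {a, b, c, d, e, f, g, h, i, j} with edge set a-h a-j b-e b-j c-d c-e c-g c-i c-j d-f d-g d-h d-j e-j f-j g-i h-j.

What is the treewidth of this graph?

2

A width-2 tree decomposition is:
Bags: B1 = {c, d, g}  B2 = {c, d, j}  B3 = {c, g, i}  B4 = {c, e, j}  B5 = {d, h, j}  B6 = {a, h, j}  B7 = {d, f, j}  B8 = {b, e, j}
Tree: B1–B2, B1–B3, B2–B4, B2–B5, B5–B6, B2–B7, B4–B8
Each bag holds 3 vertices, so the decomposition has width 2, which upper-bounds the treewidth. Conversely, {c, d, g} is a clique of size 3, and the vertices of any clique must share a bag in every tree decomposition; so some bag has ≥ 3 vertices and tw(G) ≥ 2. Combining the bounds, tw(G) = 2.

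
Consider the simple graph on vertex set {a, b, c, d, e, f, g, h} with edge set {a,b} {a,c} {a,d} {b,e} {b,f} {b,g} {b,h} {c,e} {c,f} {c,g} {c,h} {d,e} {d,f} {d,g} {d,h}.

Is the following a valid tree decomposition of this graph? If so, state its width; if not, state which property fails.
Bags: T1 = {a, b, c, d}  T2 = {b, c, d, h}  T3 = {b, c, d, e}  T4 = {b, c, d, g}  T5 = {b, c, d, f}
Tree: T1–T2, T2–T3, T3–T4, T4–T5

Yes; width 3.

Every vertex of G appears in some bag (union = {a, b, c, d, e, f, g, h}); every edge is covered by a bag; and for each vertex v the set of bags containing v is connected in the bag tree. The decomposition is therefore valid. The largest bag has 4 vertices, so the width is 3.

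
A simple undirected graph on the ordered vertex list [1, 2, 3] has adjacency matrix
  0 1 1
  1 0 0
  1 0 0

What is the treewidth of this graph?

A width-1 tree decomposition is:
Bags: B1 = {1, 2}  B2 = {1, 3}
Tree: B1–B2
Each bag holds 2 vertices, so the decomposition has width 1, which upper-bounds the treewidth. G has an edge, so its treewidth is at least 1. Combining the bounds, tw(G) = 1.

1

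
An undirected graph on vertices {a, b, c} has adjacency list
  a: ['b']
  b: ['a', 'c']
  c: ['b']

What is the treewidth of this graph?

A width-1 tree decomposition is:
Bags: B1 = {b, c}  B2 = {a, b}
Tree: B1–B2
Each bag holds 2 vertices, so the decomposition has width 1, which upper-bounds the treewidth. G has an edge, so its treewidth is at least 1. Hence tw(G) = 1 exactly.

1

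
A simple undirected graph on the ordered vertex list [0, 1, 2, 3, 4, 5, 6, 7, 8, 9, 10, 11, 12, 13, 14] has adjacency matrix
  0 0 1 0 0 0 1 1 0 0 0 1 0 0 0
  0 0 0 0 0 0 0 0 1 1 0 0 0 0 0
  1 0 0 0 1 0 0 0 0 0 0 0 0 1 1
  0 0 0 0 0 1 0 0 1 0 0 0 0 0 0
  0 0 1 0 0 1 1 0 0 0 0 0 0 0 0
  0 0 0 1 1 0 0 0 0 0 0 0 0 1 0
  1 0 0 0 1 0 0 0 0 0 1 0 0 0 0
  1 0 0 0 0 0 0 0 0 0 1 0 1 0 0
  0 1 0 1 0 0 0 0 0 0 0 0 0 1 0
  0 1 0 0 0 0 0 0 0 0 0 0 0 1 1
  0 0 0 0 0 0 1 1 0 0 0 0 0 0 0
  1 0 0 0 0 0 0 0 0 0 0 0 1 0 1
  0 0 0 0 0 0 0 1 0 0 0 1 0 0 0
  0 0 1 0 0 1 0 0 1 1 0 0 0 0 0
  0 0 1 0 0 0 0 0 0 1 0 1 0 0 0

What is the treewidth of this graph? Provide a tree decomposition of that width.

Treewidth 3.
Bags: B1 = {7, 10, 11, 12}  B2 = {0, 7, 10, 11}  B3 = {0, 6, 10, 11}  B4 = {0, 6, 11, 14}  B5 = {0, 2, 6, 14}  B6 = {2, 4, 6, 14}  B7 = {2, 4, 9, 14}  B8 = {2, 4, 9, 13}  B9 = {4, 5, 9, 13}  B10 = {1, 5, 9, 13}  B11 = {1, 5, 8, 13}  B12 = {1, 3, 5, 8}
Tree: B1–B2, B2–B3, B3–B4, B4–B5, B5–B6, B6–B7, B7–B8, B8–B9, B9–B10, B10–B11, B11–B12

Every bag has size at most 4, so the width is 4 − 1 = 3 and tw(G) ≤ 3. For the lower bound: the 4 vertex sets {7,10,12}, {11}, {0}, {2,4,6,14} are disjoint, each induces a connected subgraph, and every pair is joined by at least one edge of G. Contracting each set to a single vertex therefore yields K_{4} as a minor, and since treewidth is minor-monotone, tw(G) ≥ tw(K_{4}) = 3. Therefore the treewidth is 3.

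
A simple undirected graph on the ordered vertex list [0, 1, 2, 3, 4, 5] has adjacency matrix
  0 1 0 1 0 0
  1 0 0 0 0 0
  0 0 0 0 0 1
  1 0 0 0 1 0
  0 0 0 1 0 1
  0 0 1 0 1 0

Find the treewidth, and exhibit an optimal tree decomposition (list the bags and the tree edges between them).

Each bag holds 2 vertices, so the decomposition has width 1, which upper-bounds the treewidth. Since G has at least one edge (e.g. 2–5), it is not an edgeless graph, so tw(G) ≥ 1. The upper and lower bounds meet at 1, so that is the treewidth.

Treewidth 1.
One such decomposition:
Bags: B1 = {2, 5}  B2 = {4, 5}  B3 = {3, 4}  B4 = {0, 3}  B5 = {0, 1}
Tree: B1–B2, B2–B3, B3–B4, B4–B5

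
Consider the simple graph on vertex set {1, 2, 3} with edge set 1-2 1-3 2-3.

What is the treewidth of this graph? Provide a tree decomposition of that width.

With just one bag of size 3, the width is 3 − 1 = 2, so tw(G) ≤ 2. For the lower bound, the 3 vertices {1, 2, 3} are pairwise adjacent, and any tree decomposition puts a clique entirely inside one bag — forcing width ≥ 2. Hence tw(G) = 2 exactly.

Treewidth 2.
Bags: B1 = {1, 2, 3}
Tree: (single bag)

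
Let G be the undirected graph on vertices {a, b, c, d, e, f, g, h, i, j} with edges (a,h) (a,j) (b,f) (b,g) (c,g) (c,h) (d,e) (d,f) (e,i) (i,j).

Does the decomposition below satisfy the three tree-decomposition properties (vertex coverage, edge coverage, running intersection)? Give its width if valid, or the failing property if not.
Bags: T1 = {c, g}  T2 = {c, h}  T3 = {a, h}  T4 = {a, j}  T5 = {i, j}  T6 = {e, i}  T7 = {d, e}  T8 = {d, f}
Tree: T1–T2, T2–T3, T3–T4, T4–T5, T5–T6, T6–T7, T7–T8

No — vertex b appears in no bag.

A tree decomposition must satisfy three properties: every vertex lies in some bag; for every edge, both endpoints lie together in some bag; and for every vertex, the bags containing it form a connected subtree. Here vertex b appears in no bag, so the decomposition is invalid.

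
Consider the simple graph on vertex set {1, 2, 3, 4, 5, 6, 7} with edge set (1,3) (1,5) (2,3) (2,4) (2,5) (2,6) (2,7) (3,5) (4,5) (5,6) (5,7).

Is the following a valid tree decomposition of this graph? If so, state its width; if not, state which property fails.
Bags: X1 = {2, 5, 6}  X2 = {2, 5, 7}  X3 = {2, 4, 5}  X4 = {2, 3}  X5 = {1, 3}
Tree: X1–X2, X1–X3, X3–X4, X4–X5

A tree decomposition must satisfy three properties: every vertex lies in some bag; for every edge, both endpoints lie together in some bag; and for every vertex, the bags containing it form a connected subtree. Here edge (5,3) lies in no bag, so the decomposition is invalid.

No — edge (5,3) lies in no bag.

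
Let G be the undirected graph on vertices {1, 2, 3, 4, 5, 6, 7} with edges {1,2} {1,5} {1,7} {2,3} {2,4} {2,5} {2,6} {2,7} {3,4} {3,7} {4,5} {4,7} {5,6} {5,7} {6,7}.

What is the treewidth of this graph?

A width-3 tree decomposition is:
Bags: B1 = {2, 4, 5, 7}  B2 = {1, 2, 5, 7}  B3 = {2, 3, 4, 7}  B4 = {2, 5, 6, 7}
Tree: B1–B2, B1–B3, B2–B4
The largest bag has 4 vertices, giving width 3; this decomposition certifies tw(G) ≤ 3. For the lower bound, the 4 vertices {2, 3, 4, 7} are pairwise adjacent, and any tree decomposition puts a clique entirely inside one bag — forcing width ≥ 3. Combining the bounds, tw(G) = 3.

3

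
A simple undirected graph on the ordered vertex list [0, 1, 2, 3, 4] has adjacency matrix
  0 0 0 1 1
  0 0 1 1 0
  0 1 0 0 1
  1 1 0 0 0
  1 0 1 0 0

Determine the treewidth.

2

A width-2 tree decomposition is:
Bags: B1 = {1, 2, 3}  B2 = {0, 2, 3}  B3 = {0, 2, 4}
Tree: B1–B2, B2–B3
Each bag holds 3 vertices, so the decomposition has width 2, which upper-bounds the treewidth. For the lower bound, G contains the cycle 2–1–3–0–4–2, so G is not a forest; only forests have treewidth ≤ 1, hence tw(G) ≥ 2. Therefore the treewidth is 2.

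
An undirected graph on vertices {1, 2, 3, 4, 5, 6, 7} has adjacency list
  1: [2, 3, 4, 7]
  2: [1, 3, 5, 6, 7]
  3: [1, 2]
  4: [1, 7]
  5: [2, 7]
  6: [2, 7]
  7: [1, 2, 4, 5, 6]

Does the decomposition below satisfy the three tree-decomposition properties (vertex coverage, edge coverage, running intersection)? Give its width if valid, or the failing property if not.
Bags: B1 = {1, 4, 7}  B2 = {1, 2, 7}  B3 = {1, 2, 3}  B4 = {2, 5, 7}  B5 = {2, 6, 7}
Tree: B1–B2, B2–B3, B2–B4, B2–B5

Vertex coverage: the bags together contain {1, 2, 3, 4, 5, 6, 7}, the full vertex set. Edge coverage: each edge of G has both endpoints in at least one bag. Running intersection: for every vertex, the bags containing it form a connected subtree. All three properties hold, so this is a valid tree decomposition of width max|bag| − 1 = 2, and hence tw(G) ≤ 2.

Yes; width 2.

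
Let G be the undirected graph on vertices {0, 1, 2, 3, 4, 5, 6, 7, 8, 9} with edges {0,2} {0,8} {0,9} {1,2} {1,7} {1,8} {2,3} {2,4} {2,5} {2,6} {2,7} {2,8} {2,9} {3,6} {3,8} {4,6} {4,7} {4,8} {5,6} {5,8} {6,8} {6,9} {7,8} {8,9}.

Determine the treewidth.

A width-3 tree decomposition is:
Bags: B1 = {2, 6, 8, 9}  B2 = {2, 4, 6, 8}  B3 = {2, 4, 7, 8}  B4 = {2, 5, 6, 8}  B5 = {2, 3, 6, 8}  B6 = {0, 2, 8, 9}  B7 = {1, 2, 7, 8}
Tree: B1–B2, B2–B3, B2–B4, B2–B5, B1–B6, B3–B7
Every bag has size at most 4, so the width is 4 − 1 = 3 and tw(G) ≤ 3. Conversely, {0, 2, 8, 9} is a clique of size 4, and the vertices of any clique must share a bag in every tree decomposition; so some bag has ≥ 4 vertices and tw(G) ≥ 3. Hence tw(G) = 3 exactly.

3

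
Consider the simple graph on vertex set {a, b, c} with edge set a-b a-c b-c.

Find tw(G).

A width-2 tree decomposition is:
Bags: B1 = {a, b, c}
Tree: (single bag)
A single bag containing all 3 vertices is trivially a valid decomposition of width 2. For the lower bound, the 3 vertices {a, b, c} are pairwise adjacent, and any tree decomposition puts a clique entirely inside one bag — forcing width ≥ 2. Therefore the treewidth is 2.

2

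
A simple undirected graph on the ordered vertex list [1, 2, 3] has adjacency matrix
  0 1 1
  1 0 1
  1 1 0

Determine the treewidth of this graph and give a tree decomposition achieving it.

A single bag containing all 3 vertices is trivially a valid decomposition of width 2. For the lower bound, the 3 vertices {1, 2, 3} are pairwise adjacent, and any tree decomposition puts a clique entirely inside one bag — forcing width ≥ 2. Combining the bounds, tw(G) = 2.

Treewidth 2.
Bags: B1 = {1, 2, 3}
Tree: (single bag)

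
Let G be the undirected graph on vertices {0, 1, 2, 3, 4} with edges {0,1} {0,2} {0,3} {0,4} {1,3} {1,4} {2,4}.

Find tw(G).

A width-2 tree decomposition is:
Bags: B1 = {0, 2, 4}  B2 = {0, 1, 4}  B3 = {0, 1, 3}
Tree: B1–B2, B2–B3
The largest bag has 3 vertices, giving width 2; this decomposition certifies tw(G) ≤ 2. For the lower bound, the 3 vertices {0, 1, 3} are pairwise adjacent, and any tree decomposition puts a clique entirely inside one bag — forcing width ≥ 2. Combining the bounds, tw(G) = 2.

2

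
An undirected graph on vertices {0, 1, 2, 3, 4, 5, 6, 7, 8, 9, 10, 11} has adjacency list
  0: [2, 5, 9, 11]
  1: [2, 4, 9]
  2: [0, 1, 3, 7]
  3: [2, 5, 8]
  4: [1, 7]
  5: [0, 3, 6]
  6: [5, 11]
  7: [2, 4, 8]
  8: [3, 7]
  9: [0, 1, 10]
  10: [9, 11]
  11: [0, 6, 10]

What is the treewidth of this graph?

3

A width-3 tree decomposition is:
Bags: B1 = {3, 4, 7, 8}  B2 = {2, 3, 4, 7}  B3 = {1, 2, 3, 4}  B4 = {1, 2, 3, 5}  B5 = {0, 1, 2, 5}  B6 = {0, 1, 5, 9}  B7 = {0, 5, 6, 9}  B8 = {0, 6, 9, 11}  B9 = {6, 9, 10, 11}
Tree: B1–B2, B2–B3, B3–B4, B4–B5, B5–B6, B6–B7, B7–B8, B8–B9
The largest bag has 4 vertices, giving width 3; this decomposition certifies tw(G) ≤ 3. For the lower bound: the 4 vertex sets {4,7,8}, {3}, {2}, {0,1,5,9} are disjoint, each induces a connected subgraph, and every pair is joined by at least one edge of G. Contracting each set to a single vertex therefore yields K_{4} as a minor, and since treewidth is minor-monotone, tw(G) ≥ tw(K_{4}) = 3. Hence tw(G) = 3 exactly.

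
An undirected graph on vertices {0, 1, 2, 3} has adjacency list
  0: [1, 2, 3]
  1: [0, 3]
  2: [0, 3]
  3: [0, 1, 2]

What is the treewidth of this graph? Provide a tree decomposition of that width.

Treewidth 2.
Bags: B1 = {0, 1, 3}  B2 = {0, 2, 3}
Tree: B1–B2

Each bag holds 3 vertices, so the decomposition has width 2, which upper-bounds the treewidth. For the lower bound, the 3 vertices {0, 1, 3} are pairwise adjacent, and any tree decomposition puts a clique entirely inside one bag — forcing width ≥ 2. Hence tw(G) = 2 exactly.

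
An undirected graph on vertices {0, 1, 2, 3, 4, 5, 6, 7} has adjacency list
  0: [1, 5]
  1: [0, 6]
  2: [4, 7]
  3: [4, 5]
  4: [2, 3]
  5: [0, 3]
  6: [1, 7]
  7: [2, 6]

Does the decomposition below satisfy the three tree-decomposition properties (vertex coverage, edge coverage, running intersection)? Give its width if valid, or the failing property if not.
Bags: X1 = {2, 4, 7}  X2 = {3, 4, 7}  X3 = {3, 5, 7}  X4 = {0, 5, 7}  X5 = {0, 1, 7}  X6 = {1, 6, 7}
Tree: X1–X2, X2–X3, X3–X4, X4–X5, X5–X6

Checking the three conditions: (i) the bags cover all of {0, 1, 2, 3, 4, 5, 6, 7}; (ii) for each edge, some bag contains both endpoints; (iii) the bags containing any fixed vertex form a subtree. All hold, so the decomposition is valid with width 3 − 1 = 2.

Yes; width 2.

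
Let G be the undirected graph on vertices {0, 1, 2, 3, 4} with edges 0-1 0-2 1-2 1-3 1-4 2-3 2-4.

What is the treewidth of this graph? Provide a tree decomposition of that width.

Every bag has size at most 3, so the width is 3 − 1 = 2 and tw(G) ≤ 2. For the lower bound, the 3 vertices {0, 1, 2} are pairwise adjacent, and any tree decomposition puts a clique entirely inside one bag — forcing width ≥ 2. Hence tw(G) = 2 exactly.

Treewidth 2.
Bags: B1 = {1, 2, 4}  B2 = {1, 2, 3}  B3 = {0, 1, 2}
Tree: B1–B2, B1–B3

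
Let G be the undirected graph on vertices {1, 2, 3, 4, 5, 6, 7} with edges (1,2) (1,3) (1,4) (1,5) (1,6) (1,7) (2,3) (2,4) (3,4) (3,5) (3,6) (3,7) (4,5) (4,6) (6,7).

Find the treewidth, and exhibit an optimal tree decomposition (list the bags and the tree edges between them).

Each bag holds 4 vertices, so the decomposition has width 3, which upper-bounds the treewidth. Conversely, {1, 2, 3, 4} is a clique of size 4, and the vertices of any clique must share a bag in every tree decomposition; so some bag has ≥ 4 vertices and tw(G) ≥ 3. Therefore the treewidth is 3.

Treewidth 3.
Bags: B1 = {1, 3, 4, 6}  B2 = {1, 3, 4, 5}  B3 = {1, 2, 3, 4}  B4 = {1, 3, 6, 7}
Tree: B1–B2, B1–B3, B1–B4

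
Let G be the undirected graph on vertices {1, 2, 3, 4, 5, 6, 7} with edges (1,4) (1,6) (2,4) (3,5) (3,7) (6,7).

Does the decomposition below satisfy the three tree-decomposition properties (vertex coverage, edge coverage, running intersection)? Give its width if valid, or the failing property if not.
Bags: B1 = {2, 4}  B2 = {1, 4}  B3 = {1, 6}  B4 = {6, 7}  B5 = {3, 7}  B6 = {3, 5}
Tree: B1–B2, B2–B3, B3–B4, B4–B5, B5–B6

Yes; width 1.

Every vertex of G appears in some bag (union = {1, 2, 3, 4, 5, 6, 7}); every edge is covered by a bag; and for each vertex v the set of bags containing v is connected in the bag tree. The decomposition is therefore valid. The largest bag has 2 vertices, so the width is 1.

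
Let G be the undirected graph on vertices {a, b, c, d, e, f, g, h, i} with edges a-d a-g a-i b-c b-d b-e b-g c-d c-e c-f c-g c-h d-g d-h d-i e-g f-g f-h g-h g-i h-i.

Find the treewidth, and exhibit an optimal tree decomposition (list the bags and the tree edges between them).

Each bag holds 4 vertices, so the decomposition has width 3, which upper-bounds the treewidth. For the lower bound, the 4 vertices {c, d, g, h} are pairwise adjacent, and any tree decomposition puts a clique entirely inside one bag — forcing width ≥ 3. Hence tw(G) = 3 exactly.

Treewidth 3.
Bags: B1 = {c, d, g, h}  B2 = {c, f, g, h}  B3 = {b, c, d, g}  B4 = {b, c, e, g}  B5 = {d, g, h, i}  B6 = {a, d, g, i}
Tree: B1–B2, B1–B3, B3–B4, B1–B5, B5–B6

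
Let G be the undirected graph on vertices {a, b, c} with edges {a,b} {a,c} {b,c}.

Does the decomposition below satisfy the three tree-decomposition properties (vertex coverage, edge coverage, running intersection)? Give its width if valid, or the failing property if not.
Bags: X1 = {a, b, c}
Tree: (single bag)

Every vertex of G appears in some bag (union = {a, b, c}); every edge is covered by a bag; and for each vertex v the set of bags containing v is connected in the bag tree. The decomposition is therefore valid. The largest bag has 3 vertices, so the width is 2.

Yes; width 2.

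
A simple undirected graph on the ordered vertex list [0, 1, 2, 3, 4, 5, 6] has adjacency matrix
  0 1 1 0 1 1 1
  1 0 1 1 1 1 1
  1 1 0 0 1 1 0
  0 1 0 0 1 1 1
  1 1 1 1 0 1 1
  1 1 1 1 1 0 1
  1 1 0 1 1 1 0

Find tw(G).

A width-4 tree decomposition is:
Bags: B1 = {0, 1, 4, 5, 6}  B2 = {1, 3, 4, 5, 6}  B3 = {0, 1, 2, 4, 5}
Tree: B1–B2, B1–B3
Every bag has size at most 5, so the width is 5 − 1 = 4 and tw(G) ≤ 4. On the other hand G contains the 5-clique {0, 1, 2, 4, 5}. A clique must lie in a single bag of any decomposition, so no decomposition can have width below 4. The upper and lower bounds meet at 4, so that is the treewidth.

4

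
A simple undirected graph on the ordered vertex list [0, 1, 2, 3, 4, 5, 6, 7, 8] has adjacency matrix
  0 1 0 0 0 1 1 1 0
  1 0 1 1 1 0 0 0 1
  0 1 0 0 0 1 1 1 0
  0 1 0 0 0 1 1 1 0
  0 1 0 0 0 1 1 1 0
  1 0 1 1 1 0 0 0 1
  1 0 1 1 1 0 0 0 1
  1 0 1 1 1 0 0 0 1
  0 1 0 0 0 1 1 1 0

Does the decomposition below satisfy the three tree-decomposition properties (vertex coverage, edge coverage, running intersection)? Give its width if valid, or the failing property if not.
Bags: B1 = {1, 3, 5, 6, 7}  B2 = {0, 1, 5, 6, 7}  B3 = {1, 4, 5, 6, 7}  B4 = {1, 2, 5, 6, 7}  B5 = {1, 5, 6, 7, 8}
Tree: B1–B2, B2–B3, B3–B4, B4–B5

Every vertex of G appears in some bag (union = {0, 1, 2, 3, 4, 5, 6, 7, 8}); every edge is covered by a bag; and for each vertex v the set of bags containing v is connected in the bag tree. The decomposition is therefore valid. The largest bag has 5 vertices, so the width is 4.

Yes; width 4.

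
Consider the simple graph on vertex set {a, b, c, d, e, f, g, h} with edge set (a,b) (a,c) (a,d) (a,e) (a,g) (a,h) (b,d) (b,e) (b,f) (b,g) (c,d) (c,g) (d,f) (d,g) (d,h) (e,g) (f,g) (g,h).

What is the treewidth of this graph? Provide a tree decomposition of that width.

Every bag has size at most 4, so the width is 4 − 1 = 3 and tw(G) ≤ 3. On the other hand G contains the 4-clique {a, d, g, h}. A clique must lie in a single bag of any decomposition, so no decomposition can have width below 3. The upper and lower bounds meet at 3, so that is the treewidth.

Treewidth 3.
One such decomposition:
Bags: B1 = {a, b, d, g}  B2 = {b, d, f, g}  B3 = {a, b, e, g}  B4 = {a, d, g, h}  B5 = {a, c, d, g}
Tree: B1–B2, B1–B3, B1–B4, B1–B5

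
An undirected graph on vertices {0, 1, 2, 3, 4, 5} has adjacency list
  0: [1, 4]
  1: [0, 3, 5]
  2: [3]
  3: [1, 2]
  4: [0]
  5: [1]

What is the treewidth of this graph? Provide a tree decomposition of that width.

Treewidth 1.
Bags: B1 = {2, 3}  B2 = {1, 3}  B3 = {0, 1}  B4 = {1, 5}  B5 = {0, 4}
Tree: B1–B2, B2–B3, B3–B4, B3–B5

Each bag holds 2 vertices, so the decomposition has width 1, which upper-bounds the treewidth. Any graph with an edge has treewidth ≥ 1, and G has the edge 3–2. The upper and lower bounds meet at 1, so that is the treewidth.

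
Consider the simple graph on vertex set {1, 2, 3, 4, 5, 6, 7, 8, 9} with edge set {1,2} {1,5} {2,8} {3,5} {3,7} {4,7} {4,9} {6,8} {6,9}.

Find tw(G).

A width-2 tree decomposition is:
Bags: B1 = {3, 4, 7}  B2 = {3, 4, 9}  B3 = {3, 6, 9}  B4 = {3, 6, 8}  B5 = {2, 3, 8}  B6 = {1, 2, 3}  B7 = {1, 3, 5}
Tree: B1–B2, B2–B3, B3–B4, B4–B5, B5–B6, B6–B7
The largest bag has 3 vertices, giving width 2; this decomposition certifies tw(G) ≤ 2. The edges 3–7–4–9–6–8–2–1–5–3 form a cycle, so G is not a tree and its treewidth is at least 2. Therefore the treewidth is 2.

2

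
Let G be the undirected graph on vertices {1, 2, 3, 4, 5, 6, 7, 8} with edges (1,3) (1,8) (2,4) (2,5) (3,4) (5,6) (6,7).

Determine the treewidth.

1

A width-1 tree decomposition is:
Bags: B1 = {1, 8}  B2 = {1, 3}  B3 = {3, 4}  B4 = {2, 4}  B5 = {2, 5}  B6 = {5, 6}  B7 = {6, 7}
Tree: B1–B2, B2–B3, B3–B4, B4–B5, B5–B6, B6–B7
Each bag holds 2 vertices, so the decomposition has width 1, which upper-bounds the treewidth. Since G has at least one edge (e.g. 8–1), it is not an edgeless graph, so tw(G) ≥ 1. Therefore the treewidth is 1.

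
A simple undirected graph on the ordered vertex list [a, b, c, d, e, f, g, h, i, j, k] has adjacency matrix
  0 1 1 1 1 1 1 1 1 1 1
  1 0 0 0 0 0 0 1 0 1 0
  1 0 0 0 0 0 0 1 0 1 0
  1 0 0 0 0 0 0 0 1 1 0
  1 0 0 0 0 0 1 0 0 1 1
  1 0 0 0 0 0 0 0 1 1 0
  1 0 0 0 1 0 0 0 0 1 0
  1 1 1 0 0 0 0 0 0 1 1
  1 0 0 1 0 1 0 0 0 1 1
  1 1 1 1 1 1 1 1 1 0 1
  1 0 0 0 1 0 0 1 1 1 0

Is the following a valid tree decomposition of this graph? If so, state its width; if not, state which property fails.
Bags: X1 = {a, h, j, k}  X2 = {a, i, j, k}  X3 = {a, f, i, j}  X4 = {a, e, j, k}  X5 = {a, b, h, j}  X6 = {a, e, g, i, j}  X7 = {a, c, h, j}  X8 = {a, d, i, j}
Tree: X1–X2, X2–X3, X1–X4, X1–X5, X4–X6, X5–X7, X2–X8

A tree decomposition must satisfy three properties: every vertex lies in some bag; for every edge, both endpoints lie together in some bag; and for every vertex, the bags containing it form a connected subtree. Here bags containing vertex i are not connected in the tree, so the decomposition is invalid.

No — bags containing vertex i are not connected in the tree.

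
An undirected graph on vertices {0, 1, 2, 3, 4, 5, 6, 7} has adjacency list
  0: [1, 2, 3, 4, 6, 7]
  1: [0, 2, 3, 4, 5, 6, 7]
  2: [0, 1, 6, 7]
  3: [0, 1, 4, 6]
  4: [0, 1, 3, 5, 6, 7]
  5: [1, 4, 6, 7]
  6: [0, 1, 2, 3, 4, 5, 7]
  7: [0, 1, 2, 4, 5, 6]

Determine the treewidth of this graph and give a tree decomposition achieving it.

Each bag holds 5 vertices, so the decomposition has width 4, which upper-bounds the treewidth. For the lower bound, the 5 vertices {0, 1, 2, 6, 7} are pairwise adjacent, and any tree decomposition puts a clique entirely inside one bag — forcing width ≥ 4. Combining the bounds, tw(G) = 4.

Treewidth 4.
One such decomposition:
Bags: B1 = {0, 1, 4, 6, 7}  B2 = {1, 4, 5, 6, 7}  B3 = {0, 1, 3, 4, 6}  B4 = {0, 1, 2, 6, 7}
Tree: B1–B2, B1–B3, B1–B4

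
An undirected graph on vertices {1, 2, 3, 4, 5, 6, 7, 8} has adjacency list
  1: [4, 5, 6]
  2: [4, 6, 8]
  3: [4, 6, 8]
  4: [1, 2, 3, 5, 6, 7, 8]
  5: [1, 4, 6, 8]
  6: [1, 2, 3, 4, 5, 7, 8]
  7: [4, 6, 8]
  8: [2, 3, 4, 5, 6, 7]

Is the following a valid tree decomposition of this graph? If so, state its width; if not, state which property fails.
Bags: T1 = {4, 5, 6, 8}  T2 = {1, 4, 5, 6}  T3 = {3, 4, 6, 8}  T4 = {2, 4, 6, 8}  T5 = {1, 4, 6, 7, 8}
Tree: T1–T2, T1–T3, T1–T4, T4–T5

No — bags containing vertex 1 are not connected in the tree.

A tree decomposition must satisfy three properties: every vertex lies in some bag; for every edge, both endpoints lie together in some bag; and for every vertex, the bags containing it form a connected subtree. Here bags containing vertex 1 are not connected in the tree, so the decomposition is invalid.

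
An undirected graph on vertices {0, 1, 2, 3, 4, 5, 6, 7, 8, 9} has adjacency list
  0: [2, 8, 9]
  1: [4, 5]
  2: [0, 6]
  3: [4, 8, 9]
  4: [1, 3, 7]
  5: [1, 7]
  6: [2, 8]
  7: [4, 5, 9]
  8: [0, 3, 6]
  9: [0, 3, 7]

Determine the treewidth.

2

A width-2 tree decomposition is:
Bags: B1 = {0, 2, 6}  B2 = {0, 6, 8}  B3 = {0, 8, 9}  B4 = {3, 8, 9}  B5 = {3, 7, 9}  B6 = {3, 4, 7}  B7 = {4, 5, 7}  B8 = {1, 4, 5}
Tree: B1–B2, B2–B3, B3–B4, B4–B5, B5–B6, B6–B7, B7–B8
Each bag holds 3 vertices, so the decomposition has width 2, which upper-bounds the treewidth. For the lower bound, G contains the cycle 2–6–8–0–2, so G is not a forest; only forests have treewidth ≤ 1, hence tw(G) ≥ 2. Therefore the treewidth is 2.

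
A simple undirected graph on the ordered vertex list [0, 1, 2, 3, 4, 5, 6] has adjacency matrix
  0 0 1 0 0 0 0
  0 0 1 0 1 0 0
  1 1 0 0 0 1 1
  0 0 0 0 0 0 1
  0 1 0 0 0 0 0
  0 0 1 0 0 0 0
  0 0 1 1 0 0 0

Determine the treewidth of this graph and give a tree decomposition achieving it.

Treewidth 1.
One such decomposition:
Bags: B1 = {1, 2}  B2 = {2, 6}  B3 = {1, 4}  B4 = {2, 5}  B5 = {3, 6}  B6 = {0, 2}
Tree: B1–B2, B1–B3, B1–B4, B2–B5, B1–B6

Each bag holds 2 vertices, so the decomposition has width 1, which upper-bounds the treewidth. Since G has at least one edge (e.g. 1–2), it is not an edgeless graph, so tw(G) ≥ 1. The upper and lower bounds meet at 1, so that is the treewidth.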